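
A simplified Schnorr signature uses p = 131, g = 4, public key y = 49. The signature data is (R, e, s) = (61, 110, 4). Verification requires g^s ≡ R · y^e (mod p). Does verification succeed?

g^s mod p:
Squares mod 131: 4^1≡4, 4^2≡16, 4^4≡125
4^4 ≡ 125 (mod 131)
R · y^e mod p:
Squares mod 131: 49^1≡49, 49^2≡43, 49^4≡15, 49^8≡94, 49^16≡59, 49^32≡75, 49^64≡123
110 = 64 + 32 + 8 + 4 + 2, so 49^110 ≡ 123·75·94·15·43 ≡ 45 (mod 131)
61·45 = 2745 ≡ 125 (mod 131)
125 ≡ 125 (mod 131); signature holds.

passes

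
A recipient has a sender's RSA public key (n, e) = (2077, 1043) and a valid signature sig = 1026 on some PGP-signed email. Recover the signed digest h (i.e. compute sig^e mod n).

724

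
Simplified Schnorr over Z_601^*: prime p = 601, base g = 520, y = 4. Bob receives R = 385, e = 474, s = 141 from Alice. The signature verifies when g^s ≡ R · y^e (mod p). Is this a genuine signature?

forged

g^s mod p:
520^141 mod 601 = 345
R · y^e mod p:
4^474 mod 601 = 451
385·451 = 173635 ≡ 547 (mod 601)
345 ≠ 547; the check fails.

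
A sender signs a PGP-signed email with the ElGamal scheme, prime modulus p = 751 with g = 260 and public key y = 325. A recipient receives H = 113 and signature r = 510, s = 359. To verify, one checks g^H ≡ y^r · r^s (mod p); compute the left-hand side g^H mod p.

Squares mod 751: 260^1≡260, 260^2≡10, 260^4≡100, 260^8≡237, 260^16≡595, 260^32≡304, 260^64≡43
113 = 64 + 32 + 16 + 1, so 260^113 ≡ 43·304·595·260 ≡ 423 (mod 751)

423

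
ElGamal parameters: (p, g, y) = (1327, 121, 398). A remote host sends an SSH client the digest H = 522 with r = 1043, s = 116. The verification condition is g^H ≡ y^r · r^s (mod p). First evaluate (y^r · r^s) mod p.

398^2 = 158404 ≡ 491
398^4 ≡ 491^2 = 241081 ≡ 894
398^8 ≡ 894^2 = 799236 ≡ 382
398^16 ≡ 382^2 = 145924 ≡ 1281
398^32 ≡ 1281^2 = 1640961 ≡ 789
398^64 ≡ 789^2 = 622521 ≡ 158
398^128 ≡ 158^2 = 24964 ≡ 1078
398^256 ≡ 1078^2 = 1162084 ≡ 959
398^512 ≡ 959^2 = 919681 ≡ 70
398^1024 ≡ 70^2 = 4900 ≡ 919
1043 = 1024 + 16 + 2 + 1, so 398^1043 ≡ 919·1281·491·398 ≡ 1287 (mod 1327)
1043^2 = 1087849 ≡ 1036
1043^4 ≡ 1036^2 = 1073296 ≡ 1080
1043^8 ≡ 1080^2 = 1166400 ≡ 1294
1043^16 ≡ 1294^2 = 1674436 ≡ 1089
1043^32 ≡ 1089^2 = 1185921 ≡ 910
1043^64 ≡ 910^2 = 828100 ≡ 52
116 = 64 + 32 + 16 + 4, so 1043^116 ≡ 52·910·1089·1080 ≡ 576 (mod 1327)
y^r · r^s ≡ 1287·576 = 741312 ≡ 846 (mod 1327)

846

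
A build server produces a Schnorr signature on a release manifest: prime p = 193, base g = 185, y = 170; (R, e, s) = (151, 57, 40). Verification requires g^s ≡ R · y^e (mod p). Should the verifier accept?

accept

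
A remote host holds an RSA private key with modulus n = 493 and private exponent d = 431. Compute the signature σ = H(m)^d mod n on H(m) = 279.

Squares mod 493: (H(m))^1≡279, (H(m))^2≡440, (H(m))^4≡344, (H(m))^8≡16, (H(m))^16≡256, (H(m))^32≡460, (H(m))^64≡103, (H(m))^128≡256, (H(m))^256≡460
431 = 256 + 128 + 32 + 8 + 4 + 2 + 1, so (H(m))^431 ≡ 460·256·460·16·344·440·279 ≡ 396 (mod 493)

396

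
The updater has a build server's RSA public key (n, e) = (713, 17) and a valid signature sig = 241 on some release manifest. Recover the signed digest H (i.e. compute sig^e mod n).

Squares mod 713: sig^1≡241, sig^2≡328, sig^4≡634, sig^8≡537, sig^16≡317
17 = 16 + 1, so sig^17 ≡ 317·241 ≡ 106 (mod 713)

106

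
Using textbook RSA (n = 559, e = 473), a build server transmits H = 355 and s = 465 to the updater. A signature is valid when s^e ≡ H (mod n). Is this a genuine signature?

genuine

s^2 ≡ 465^2 = 216225 ≡ 451
s^4 ≡ 451^2 = 203401 ≡ 484
s^8 ≡ 484^2 = 234256 ≡ 35
s^16 ≡ 35^2 = 1225 ≡ 107
s^32 ≡ 107^2 = 11449 ≡ 269
s^64 ≡ 269^2 = 72361 ≡ 250
s^128 ≡ 250^2 = 62500 ≡ 451
s^256 ≡ 451^2 = 203401 ≡ 484
473 = 256 + 128 + 64 + 16 + 8 + 1, so s^473 ≡ 484·451·250·107·35·465 ≡ 355 (mod 559)
s^473 mod 559 = 355 matches H.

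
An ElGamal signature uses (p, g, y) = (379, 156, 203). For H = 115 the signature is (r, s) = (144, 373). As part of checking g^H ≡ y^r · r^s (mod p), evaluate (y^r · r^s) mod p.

347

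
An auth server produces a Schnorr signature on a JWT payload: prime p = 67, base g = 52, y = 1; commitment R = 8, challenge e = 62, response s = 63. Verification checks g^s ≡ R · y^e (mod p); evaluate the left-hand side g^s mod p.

52^2 = 2704 ≡ 24
52^4 ≡ 24^2 = 576 ≡ 40
52^8 ≡ 40^2 = 1600 ≡ 59
52^16 ≡ 59^2 = 3481 ≡ 64
52^32 ≡ 64^2 = 4096 ≡ 9
63 = 32 + 16 + 8 + 4 + 2 + 1, so 52^63 ≡ 9·64·59·40·24·52 ≡ 8 (mod 67)

8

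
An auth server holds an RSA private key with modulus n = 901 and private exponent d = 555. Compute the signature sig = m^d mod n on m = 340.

867

m^2 ≡ 340^2 = 115600 ≡ 272
m^4 ≡ 272^2 = 73984 ≡ 102
m^8 ≡ 102^2 = 10404 ≡ 493
m^16 ≡ 493^2 = 243049 ≡ 680
m^32 ≡ 680^2 = 462400 ≡ 187
m^64 ≡ 187^2 = 34969 ≡ 731
m^128 ≡ 731^2 = 534361 ≡ 68
m^256 ≡ 68^2 = 4624 ≡ 119
m^512 ≡ 119^2 = 14161 ≡ 646
555 = 512 + 32 + 8 + 2 + 1, so m^555 ≡ 646·187·493·272·340 ≡ 867 (mod 901)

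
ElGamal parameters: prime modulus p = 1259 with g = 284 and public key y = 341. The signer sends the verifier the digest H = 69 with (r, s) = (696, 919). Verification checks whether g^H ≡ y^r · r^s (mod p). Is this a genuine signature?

genuine

Left side g^H mod p:
284^2 = 80656 ≡ 80
284^4 ≡ 80^2 = 6400 ≡ 105
284^8 ≡ 105^2 = 11025 ≡ 953
284^16 ≡ 953^2 = 908209 ≡ 470
284^32 ≡ 470^2 = 220900 ≡ 575
284^64 ≡ 575^2 = 330625 ≡ 767
69 = 64 + 4 + 1, so 284^69 ≡ 767·105·284 ≡ 946 (mod 1259)
Right side y^r · r^s mod p:
341^2 = 116281 ≡ 453
341^4 ≡ 453^2 = 205209 ≡ 1251
341^8 ≡ 1251^2 = 1565001 ≡ 64
341^16 ≡ 64^2 = 4096 ≡ 319
341^32 ≡ 319^2 = 101761 ≡ 1041
341^64 ≡ 1041^2 = 1083681 ≡ 941
341^128 ≡ 941^2 = 885481 ≡ 404
341^256 ≡ 404^2 = 163216 ≡ 805
341^512 ≡ 805^2 = 648025 ≡ 899
696 = 512 + 128 + 32 + 16 + 8, so 341^696 ≡ 899·404·1041·319·64 ≡ 1248 (mod 1259)
696^2 = 484416 ≡ 960
696^4 ≡ 960^2 = 921600 ≡ 12
696^8 ≡ 12^2 = 144
696^16 ≡ 144^2 = 20736 ≡ 592
696^32 ≡ 592^2 = 350464 ≡ 462
696^64 ≡ 462^2 = 213444 ≡ 673
696^128 ≡ 673^2 = 452929 ≡ 948
696^256 ≡ 948^2 = 898704 ≡ 1037
696^512 ≡ 1037^2 = 1075369 ≡ 183
919 = 512 + 256 + 128 + 16 + 4 + 2 + 1, so 696^919 ≡ 183·1037·948·592·12·960·696 ≡ 1173 (mod 1259)
1248·1173 = 1463904 ≡ 946 (mod 1259)
946 ≡ 946 (mod 1259), so the signature is genuine.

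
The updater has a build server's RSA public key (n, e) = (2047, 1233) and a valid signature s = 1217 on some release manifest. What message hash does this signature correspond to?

s^1233 mod 2047 = 1217

1217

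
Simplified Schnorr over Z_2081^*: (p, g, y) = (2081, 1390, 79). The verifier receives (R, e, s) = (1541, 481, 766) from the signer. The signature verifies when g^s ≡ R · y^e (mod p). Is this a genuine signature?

g^s mod p:
1390^2 = 1932100 ≡ 932
1390^4 ≡ 932^2 = 868624 ≡ 847
1390^8 ≡ 847^2 = 717409 ≡ 1545
1390^16 ≡ 1545^2 = 2387025 ≡ 118
1390^32 ≡ 118^2 = 13924 ≡ 1438
1390^64 ≡ 1438^2 = 2067844 ≡ 1411
1390^128 ≡ 1411^2 = 1990921 ≡ 1485
1390^256 ≡ 1485^2 = 2205225 ≡ 1446
1390^512 ≡ 1446^2 = 2090916 ≡ 1592
766 = 512 + 128 + 64 + 32 + 16 + 8 + 4 + 2, so 1390^766 ≡ 1592·1485·1411·1438·118·1545·847·932 ≡ 648 (mod 2081)
R · y^e mod p:
79^2 = 6241 ≡ 2079
79^4 ≡ 2079^2 = 4322241 ≡ 4
79^8 ≡ 4^2 = 16
79^16 ≡ 16^2 = 256
79^32 ≡ 256^2 = 65536 ≡ 1025
79^64 ≡ 1025^2 = 1050625 ≡ 1801
79^128 ≡ 1801^2 = 3243601 ≡ 1403
79^256 ≡ 1403^2 = 1968409 ≡ 1864
481 = 256 + 128 + 64 + 32 + 1, so 79^481 ≡ 1864·1403·1801·1025·79 ≡ 1394 (mod 2081)
1541·1394 = 2148154 ≡ 562 (mod 2081)
648 ≠ 562; the check fails.

forged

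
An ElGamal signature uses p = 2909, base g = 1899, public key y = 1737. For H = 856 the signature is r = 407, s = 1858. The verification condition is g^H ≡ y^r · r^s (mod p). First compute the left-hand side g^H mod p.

908

1899^2 = 3606201 ≡ 1950
1899^4 ≡ 1950^2 = 3802500 ≡ 437
1899^8 ≡ 437^2 = 190969 ≡ 1884
1899^16 ≡ 1884^2 = 3549456 ≡ 476
1899^32 ≡ 476^2 = 226576 ≡ 2583
1899^64 ≡ 2583^2 = 6671889 ≡ 1552
1899^128 ≡ 1552^2 = 2408704 ≡ 52
1899^256 ≡ 52^2 = 2704
1899^512 ≡ 2704^2 = 7311616 ≡ 1299
856 = 512 + 256 + 64 + 16 + 8, so 1899^856 ≡ 1299·2704·1552·476·1884 ≡ 908 (mod 2909)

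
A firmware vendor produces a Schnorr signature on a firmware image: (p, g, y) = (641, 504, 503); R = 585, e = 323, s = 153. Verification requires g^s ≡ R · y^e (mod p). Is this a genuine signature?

genuine

g^s mod p:
504^153 mod 641 = 355
R · y^e mod p:
503^323 mod 641 = 28
585·28 = 16380 ≡ 355 (mod 641)
355 ≡ 355 (mod 641); signature holds.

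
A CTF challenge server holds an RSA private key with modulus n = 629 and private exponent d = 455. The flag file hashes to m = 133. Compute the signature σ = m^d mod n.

431

Squares mod 629: m^1≡133, m^2≡77, m^4≡268, m^8≡118, m^16≡86, m^32≡477, m^64≡460, m^128≡256, m^256≡120
455 = 256 + 128 + 64 + 4 + 2 + 1, so m^455 ≡ 120·256·460·268·77·133 ≡ 431 (mod 629)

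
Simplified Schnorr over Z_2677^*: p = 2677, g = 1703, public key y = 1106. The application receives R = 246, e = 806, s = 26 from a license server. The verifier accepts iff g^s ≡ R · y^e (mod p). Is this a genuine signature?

g^s mod p:
1703^2 = 2900209 ≡ 1018
1703^4 ≡ 1018^2 = 1036324 ≡ 325
1703^8 ≡ 325^2 = 105625 ≡ 1222
1703^16 ≡ 1222^2 = 1493284 ≡ 2195
26 = 16 + 8 + 2, so 1703^26 ≡ 2195·1222·1018 ≡ 1773 (mod 2677)
R · y^e mod p:
1106^2 = 1223236 ≡ 2524
1106^4 ≡ 2524^2 = 6370576 ≡ 1993
1106^8 ≡ 1993^2 = 3972049 ≡ 2058
1106^16 ≡ 2058^2 = 4235364 ≡ 350
1106^32 ≡ 350^2 = 122500 ≡ 2035
1106^64 ≡ 2035^2 = 4141225 ≡ 2583
1106^128 ≡ 2583^2 = 6671889 ≡ 805
1106^256 ≡ 805^2 = 648025 ≡ 191
1106^512 ≡ 191^2 = 36481 ≡ 1680
806 = 512 + 256 + 32 + 4 + 2, so 1106^806 ≡ 1680·191·2035·1993·2524 ≡ 1411 (mod 2677)
246·1411 = 347106 ≡ 1773 (mod 2677)
1773 ≡ 1773 (mod 2677); signature holds.

genuine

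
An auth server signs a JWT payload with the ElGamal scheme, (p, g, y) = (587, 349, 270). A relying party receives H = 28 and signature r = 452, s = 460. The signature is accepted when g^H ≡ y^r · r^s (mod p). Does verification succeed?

fails

Left side g^H mod p:
Squares mod 587: 349^1≡349, 349^2≡292, 349^4≡149, 349^8≡482, 349^16≡459
28 = 16 + 8 + 4, so 349^28 ≡ 459·482·149 ≡ 303 (mod 587)
Right side y^r · r^s mod p:
Squares mod 587: 270^1≡270, 270^2≡112, 270^4≡217, 270^8≡129, 270^16≡205, 270^32≡348, 270^64≡182, 270^128≡252, 270^256≡108
452 = 256 + 128 + 64 + 4, so 270^452 ≡ 108·252·182·217 ≡ 90 (mod 587)
Squares mod 587: 452^1≡452, 452^2≡28, 452^4≡197, 452^8≡67, 452^16≡380, 452^32≡585, 452^64≡4, 452^128≡16, 452^256≡256
460 = 256 + 128 + 64 + 8 + 4, so 452^460 ≡ 256·16·4·67·197 ≡ 442 (mod 587)
90·442 = 39780 ≡ 451 (mod 587)
303 ≠ 451, so verification fails.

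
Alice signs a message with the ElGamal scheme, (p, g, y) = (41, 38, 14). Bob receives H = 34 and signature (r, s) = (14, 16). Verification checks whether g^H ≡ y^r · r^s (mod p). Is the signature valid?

valid

Left side g^H mod p:
Squares mod 41: 38^1≡38, 38^2≡9, 38^4≡40, 38^8≡1, 38^16≡1, 38^32≡1
34 = 32 + 2, so 38^34 ≡ 1·9 ≡ 9 (mod 41)
Right side y^r · r^s mod p:
Squares mod 41: 14^1≡14, 14^2≡32, 14^4≡40, 14^8≡1
14 = 8 + 4 + 2, so 14^14 ≡ 1·40·32 ≡ 9 (mod 41)
Squares mod 41: 14^1≡14, 14^2≡32, 14^4≡40, 14^8≡1, 14^16≡1
14^16 ≡ 1 (mod 41)
9·1 = 9 ≡ 9 (mod 41)
9 ≡ 9 (mod 41), so the signature is genuine.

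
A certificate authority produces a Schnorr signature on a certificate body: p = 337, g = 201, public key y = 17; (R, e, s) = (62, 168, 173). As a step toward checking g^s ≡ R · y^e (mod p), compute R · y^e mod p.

275

17^2 = 289
17^4 ≡ 289^2 = 83521 ≡ 282
17^8 ≡ 282^2 = 79524 ≡ 329
17^16 ≡ 329^2 = 108241 ≡ 64
17^32 ≡ 64^2 = 4096 ≡ 52
17^64 ≡ 52^2 = 2704 ≡ 8
17^128 ≡ 8^2 = 64
168 = 128 + 32 + 8, so 17^168 ≡ 64·52·329 ≡ 336 (mod 337)
R · y^e ≡ 62·336 = 20832 ≡ 275 (mod 337)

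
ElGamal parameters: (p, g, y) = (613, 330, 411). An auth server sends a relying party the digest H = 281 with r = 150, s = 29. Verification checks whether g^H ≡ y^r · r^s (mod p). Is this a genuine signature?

Left side g^H mod p:
330^2 = 108900 ≡ 399
330^4 ≡ 399^2 = 159201 ≡ 434
330^8 ≡ 434^2 = 188356 ≡ 165
330^16 ≡ 165^2 = 27225 ≡ 253
330^32 ≡ 253^2 = 64009 ≡ 257
330^64 ≡ 257^2 = 66049 ≡ 458
330^128 ≡ 458^2 = 209764 ≡ 118
330^256 ≡ 118^2 = 13924 ≡ 438
281 = 256 + 16 + 8 + 1, so 330^281 ≡ 438·253·165·330 ≡ 161 (mod 613)
Right side y^r · r^s mod p:
411^2 = 168921 ≡ 346
411^4 ≡ 346^2 = 119716 ≡ 181
411^8 ≡ 181^2 = 32761 ≡ 272
411^16 ≡ 272^2 = 73984 ≡ 424
411^32 ≡ 424^2 = 179776 ≡ 167
411^64 ≡ 167^2 = 27889 ≡ 304
411^128 ≡ 304^2 = 92416 ≡ 466
150 = 128 + 16 + 4 + 2, so 411^150 ≡ 466·424·181·346 ≡ 184 (mod 613)
150^2 = 22500 ≡ 432
150^4 ≡ 432^2 = 186624 ≡ 272
150^8 ≡ 272^2 = 73984 ≡ 424
150^16 ≡ 424^2 = 179776 ≡ 167
29 = 16 + 8 + 4 + 1, so 150^29 ≡ 167·424·272·150 ≡ 384 (mod 613)
184·384 = 70656 ≡ 161 (mod 613)
161 ≡ 161 (mod 613), so the signature is genuine.

genuine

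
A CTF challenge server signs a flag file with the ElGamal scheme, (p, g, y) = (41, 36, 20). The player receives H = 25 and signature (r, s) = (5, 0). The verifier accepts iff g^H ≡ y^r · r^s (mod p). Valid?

yes

Left side g^H mod p:
Squares mod 41: 36^1≡36, 36^2≡25, 36^4≡10, 36^8≡18, 36^16≡37
25 = 16 + 8 + 1, so 36^25 ≡ 37·18·36 ≡ 32 (mod 41)
Right side y^r · r^s mod p:
Squares mod 41: 20^1≡20, 20^2≡31, 20^4≡18
5 = 4 + 1, so 20^5 ≡ 18·20 ≡ 32 (mod 41)
5^0 mod 41 = 1
32·1 = 32 ≡ 32 (mod 41)
32 ≡ 32 (mod 41), so the signature is genuine.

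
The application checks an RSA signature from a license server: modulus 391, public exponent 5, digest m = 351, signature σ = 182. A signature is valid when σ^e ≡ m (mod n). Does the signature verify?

σ^2 ≡ 182^2 = 33124 ≡ 280
σ^4 ≡ 280^2 = 78400 ≡ 200
5 = 4 + 1, so σ^5 ≡ 200·182 ≡ 37 (mod 391)
σ^5 mod 391 = 37, but m = 351.

does not verify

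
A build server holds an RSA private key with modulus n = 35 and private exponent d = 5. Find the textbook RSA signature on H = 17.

12

H^2 ≡ 17^2 = 289 ≡ 9
H^4 ≡ 9^2 = 81 ≡ 11
5 = 4 + 1, so H^5 ≡ 11·17 ≡ 12 (mod 35)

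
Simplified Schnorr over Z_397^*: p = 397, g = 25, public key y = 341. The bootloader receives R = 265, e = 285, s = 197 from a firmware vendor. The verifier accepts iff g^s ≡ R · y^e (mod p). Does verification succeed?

g^s mod p:
25^197 mod 397 = 270
R · y^e mod p:
341^285 mod 397 = 190
265·190 = 50350 ≡ 328 (mod 397)
270 ≠ 328; the check fails.

fails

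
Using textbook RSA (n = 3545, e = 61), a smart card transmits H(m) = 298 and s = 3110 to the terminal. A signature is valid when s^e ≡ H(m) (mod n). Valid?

s^2 ≡ 3110^2 = 9672100 ≡ 1340
s^4 ≡ 1340^2 = 1795600 ≡ 1830
s^8 ≡ 1830^2 = 3348900 ≡ 2420
s^16 ≡ 2420^2 = 5856400 ≡ 60
s^32 ≡ 60^2 = 3600 ≡ 55
61 = 32 + 16 + 8 + 4 + 1, so s^61 ≡ 55·60·2420·1830·3110 ≡ 2855 (mod 3545)
The recovered value 2855 does not match the digest 298.

no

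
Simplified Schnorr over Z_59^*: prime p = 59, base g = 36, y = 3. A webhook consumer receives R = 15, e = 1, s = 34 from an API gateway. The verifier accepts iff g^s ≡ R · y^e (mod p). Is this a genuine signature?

g^s mod p:
36^2 = 1296 ≡ 57
36^4 ≡ 57^2 = 3249 ≡ 4
36^8 ≡ 4^2 = 16
36^16 ≡ 16^2 = 256 ≡ 20
36^32 ≡ 20^2 = 400 ≡ 46
34 = 32 + 2, so 36^34 ≡ 46·57 ≡ 26 (mod 59)
R · y^e mod p:
3^1 mod 59 = 3
15·3 = 45 ≡ 45 (mod 59)
26 ≠ 45; the check fails.

forged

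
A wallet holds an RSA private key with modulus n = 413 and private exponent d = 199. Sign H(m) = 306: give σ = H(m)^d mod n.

Squares mod 413: (H(m))^1≡306, (H(m))^2≡298, (H(m))^4≡9, (H(m))^8≡81, (H(m))^16≡366, (H(m))^32≡144, (H(m))^64≡86, (H(m))^128≡375
199 = 128 + 64 + 4 + 2 + 1, so (H(m))^199 ≡ 375·86·9·298·306 ≡ 131 (mod 413)

131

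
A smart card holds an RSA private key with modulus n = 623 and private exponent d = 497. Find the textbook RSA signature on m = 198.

Squares mod 623: m^1≡198, m^2≡578, m^4≡156, m^8≡39, m^16≡275, m^32≡242, m^64≡2, m^128≡4, m^256≡16
497 = 256 + 128 + 64 + 32 + 16 + 1, so m^497 ≡ 16·4·2·242·275·198 ≡ 284 (mod 623)

284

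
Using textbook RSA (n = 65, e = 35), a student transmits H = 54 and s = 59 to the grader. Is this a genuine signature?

genuine

Squares mod 65: s^1≡59, s^2≡36, s^4≡61, s^8≡16, s^16≡61, s^32≡16
35 = 32 + 2 + 1, so s^35 ≡ 16·36·59 ≡ 54 (mod 65)
Since 54 equals the digest 54, verification succeeds.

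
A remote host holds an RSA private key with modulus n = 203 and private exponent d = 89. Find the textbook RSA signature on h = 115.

173

h^89 mod 203 = 173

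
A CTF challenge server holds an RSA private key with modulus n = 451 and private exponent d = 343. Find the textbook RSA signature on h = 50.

73

h^343 mod 451 = 73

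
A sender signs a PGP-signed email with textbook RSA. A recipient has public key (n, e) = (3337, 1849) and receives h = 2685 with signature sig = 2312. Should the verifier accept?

accept

sig^1849 mod 3337 = 2685
sig^1849 mod 3337 = 2685 matches h.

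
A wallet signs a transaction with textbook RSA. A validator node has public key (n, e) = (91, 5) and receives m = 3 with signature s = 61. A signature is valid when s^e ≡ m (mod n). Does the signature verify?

verifies

s^2 ≡ 61^2 = 3721 ≡ 81
s^4 ≡ 81^2 = 6561 ≡ 9
5 = 4 + 1, so s^5 ≡ 9·61 ≡ 3 (mod 91)
3 = m, so the signature checks out.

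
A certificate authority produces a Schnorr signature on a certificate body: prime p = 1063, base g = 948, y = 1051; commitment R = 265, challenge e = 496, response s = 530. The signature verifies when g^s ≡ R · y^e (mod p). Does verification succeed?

passes

g^s mod p:
948^2 = 898704 ≡ 469
948^4 ≡ 469^2 = 219961 ≡ 983
948^8 ≡ 983^2 = 966289 ≡ 22
948^16 ≡ 22^2 = 484
948^32 ≡ 484^2 = 234256 ≡ 396
948^64 ≡ 396^2 = 156816 ≡ 555
948^128 ≡ 555^2 = 308025 ≡ 818
948^256 ≡ 818^2 = 669124 ≡ 497
948^512 ≡ 497^2 = 247009 ≡ 393
530 = 512 + 16 + 2, so 948^530 ≡ 393·484·469 ≡ 342 (mod 1063)
R · y^e mod p:
1051^2 = 1104601 ≡ 144
1051^4 ≡ 144^2 = 20736 ≡ 539
1051^8 ≡ 539^2 = 290521 ≡ 322
1051^16 ≡ 322^2 = 103684 ≡ 573
1051^32 ≡ 573^2 = 328329 ≡ 925
1051^64 ≡ 925^2 = 855625 ≡ 973
1051^128 ≡ 973^2 = 946729 ≡ 659
1051^256 ≡ 659^2 = 434281 ≡ 577
496 = 256 + 128 + 64 + 32 + 16, so 1051^496 ≡ 577·659·973·925·573 ≡ 607 (mod 1063)
265·607 = 160855 ≡ 342 (mod 1063)
342 ≡ 342 (mod 1063); signature holds.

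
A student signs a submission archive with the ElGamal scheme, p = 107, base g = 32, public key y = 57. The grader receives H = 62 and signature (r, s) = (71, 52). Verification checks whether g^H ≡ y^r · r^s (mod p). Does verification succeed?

Left side g^H mod p:
32^2 = 1024 ≡ 61
32^4 ≡ 61^2 = 3721 ≡ 83
32^8 ≡ 83^2 = 6889 ≡ 41
32^16 ≡ 41^2 = 1681 ≡ 76
32^32 ≡ 76^2 = 5776 ≡ 105
62 = 32 + 16 + 8 + 4 + 2, so 32^62 ≡ 105·76·41·83·61 ≡ 79 (mod 107)
Right side y^r · r^s mod p:
57^2 = 3249 ≡ 39
57^4 ≡ 39^2 = 1521 ≡ 23
57^8 ≡ 23^2 = 529 ≡ 101
57^16 ≡ 101^2 = 10201 ≡ 36
57^32 ≡ 36^2 = 1296 ≡ 12
57^64 ≡ 12^2 = 144 ≡ 37
71 = 64 + 4 + 2 + 1, so 57^71 ≡ 37·23·39·57 ≡ 13 (mod 107)
71^2 = 5041 ≡ 12
71^4 ≡ 12^2 = 144 ≡ 37
71^8 ≡ 37^2 = 1369 ≡ 85
71^16 ≡ 85^2 = 7225 ≡ 56
71^32 ≡ 56^2 = 3136 ≡ 33
52 = 32 + 16 + 4, so 71^52 ≡ 33·56·37 ≡ 3 (mod 107)
13·3 = 39 ≡ 39 (mod 107)
79 ≠ 39, so verification fails.

fails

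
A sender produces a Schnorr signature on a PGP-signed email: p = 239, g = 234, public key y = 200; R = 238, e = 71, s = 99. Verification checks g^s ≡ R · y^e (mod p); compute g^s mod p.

126

Squares mod 239: 234^1≡234, 234^2≡25, 234^4≡147, 234^8≡99, 234^16≡2, 234^32≡4, 234^64≡16
99 = 64 + 32 + 2 + 1, so 234^99 ≡ 16·4·25·234 ≡ 126 (mod 239)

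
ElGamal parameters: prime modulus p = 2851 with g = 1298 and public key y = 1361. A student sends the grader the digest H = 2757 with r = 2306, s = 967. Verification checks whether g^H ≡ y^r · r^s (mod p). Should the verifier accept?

reject

Left side g^H mod p:
Squares mod 2851: 1298^1≡1298, 1298^2≡2714, 1298^4≡1663, 1298^8≡99, 1298^16≡1248, 1298^32≡858, 1298^64≡606, 1298^128≡2308, 1298^256≡1196, 1298^512≡2065, 1298^1024≡1980, 1298^2048≡275
2757 = 2048 + 512 + 128 + 64 + 4 + 1, so 1298^2757 ≡ 275·2065·2308·606·1663·1298 ≡ 1823 (mod 2851)
Right side y^r · r^s mod p:
Squares mod 2851: 1361^1≡1361, 1361^2≡2022, 1361^4≡150, 1361^8≡2543, 1361^16≡781, 1361^32≡2698, 1361^64≡601, 1361^128≡1975, 1361^256≡457, 1361^512≡726, 1361^1024≡2492, 1361^2048≡586
2306 = 2048 + 256 + 2, so 1361^2306 ≡ 586·457·2022 ≡ 2363 (mod 2851)
Squares mod 2851: 2306^1≡2306, 2306^2≡521, 2306^4≡596, 2306^8≡1692, 2306^16≡460, 2306^32≡626, 2306^64≡1289, 2306^128≡2239, 2306^256≡1063, 2306^512≡973
967 = 512 + 256 + 128 + 64 + 4 + 2 + 1, so 2306^967 ≡ 973·1063·2239·1289·596·521·2306 ≡ 197 (mod 2851)
2363·197 = 465511 ≡ 798 (mod 2851)
1823 ≠ 798, so verification fails.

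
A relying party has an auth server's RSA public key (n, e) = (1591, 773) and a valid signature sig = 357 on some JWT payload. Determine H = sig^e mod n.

1056

sig^2 ≡ 357^2 = 127449 ≡ 169
sig^4 ≡ 169^2 = 28561 ≡ 1514
sig^8 ≡ 1514^2 = 2292196 ≡ 1156
sig^16 ≡ 1156^2 = 1336336 ≡ 1487
sig^32 ≡ 1487^2 = 2211169 ≡ 1270
sig^64 ≡ 1270^2 = 1612900 ≡ 1217
sig^128 ≡ 1217^2 = 1481089 ≡ 1459
sig^256 ≡ 1459^2 = 2128681 ≡ 1514
sig^512 ≡ 1514^2 = 2292196 ≡ 1156
773 = 512 + 256 + 4 + 1, so sig^773 ≡ 1156·1514·1514·357 ≡ 1056 (mod 1591)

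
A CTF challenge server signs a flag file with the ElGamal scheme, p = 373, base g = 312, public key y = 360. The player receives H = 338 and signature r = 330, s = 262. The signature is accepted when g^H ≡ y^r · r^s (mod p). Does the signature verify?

Left side g^H mod p:
312^2 = 97344 ≡ 364
312^4 ≡ 364^2 = 132496 ≡ 81
312^8 ≡ 81^2 = 6561 ≡ 220
312^16 ≡ 220^2 = 48400 ≡ 283
312^32 ≡ 283^2 = 80089 ≡ 267
312^64 ≡ 267^2 = 71289 ≡ 46
312^128 ≡ 46^2 = 2116 ≡ 251
312^256 ≡ 251^2 = 63001 ≡ 337
338 = 256 + 64 + 16 + 2, so 312^338 ≡ 337·46·283·364 ≡ 321 (mod 373)
Right side y^r · r^s mod p:
360^2 = 129600 ≡ 169
360^4 ≡ 169^2 = 28561 ≡ 213
360^8 ≡ 213^2 = 45369 ≡ 236
360^16 ≡ 236^2 = 55696 ≡ 119
360^32 ≡ 119^2 = 14161 ≡ 360
360^64 ≡ 360^2 = 129600 ≡ 169
360^128 ≡ 169^2 = 28561 ≡ 213
360^256 ≡ 213^2 = 45369 ≡ 236
330 = 256 + 64 + 8 + 2, so 360^330 ≡ 236·169·236·169 ≡ 356 (mod 373)
330^2 = 108900 ≡ 357
330^4 ≡ 357^2 = 127449 ≡ 256
330^8 ≡ 256^2 = 65536 ≡ 261
330^16 ≡ 261^2 = 68121 ≡ 235
330^32 ≡ 235^2 = 55225 ≡ 21
330^64 ≡ 21^2 = 441 ≡ 68
330^128 ≡ 68^2 = 4624 ≡ 148
330^256 ≡ 148^2 = 21904 ≡ 270
262 = 256 + 4 + 2, so 330^262 ≡ 270·256·357 ≡ 25 (mod 373)
356·25 = 8900 ≡ 321 (mod 373)
321 ≡ 321 (mod 373), so the signature is genuine.

verifies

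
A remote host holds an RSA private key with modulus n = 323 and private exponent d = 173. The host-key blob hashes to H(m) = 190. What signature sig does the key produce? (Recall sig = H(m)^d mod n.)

114

(H(m))^2 ≡ 190^2 = 36100 ≡ 247
(H(m))^4 ≡ 247^2 = 61009 ≡ 285
(H(m))^8 ≡ 285^2 = 81225 ≡ 152
(H(m))^16 ≡ 152^2 = 23104 ≡ 171
(H(m))^32 ≡ 171^2 = 29241 ≡ 171
(H(m))^64 ≡ 171^2 = 29241 ≡ 171
(H(m))^128 ≡ 171^2 = 29241 ≡ 171
173 = 128 + 32 + 8 + 4 + 1, so (H(m))^173 ≡ 171·171·152·285·190 ≡ 114 (mod 323)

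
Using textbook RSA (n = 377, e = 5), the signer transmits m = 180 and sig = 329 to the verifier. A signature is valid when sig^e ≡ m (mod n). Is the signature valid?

sig^5 mod 377 = 153
153 ≠ 180, so verification fails.

invalid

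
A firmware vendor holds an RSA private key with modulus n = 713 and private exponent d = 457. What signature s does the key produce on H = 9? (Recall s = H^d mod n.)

72

H^2 ≡ 9^2 = 81
H^4 ≡ 81^2 = 6561 ≡ 144
H^8 ≡ 144^2 = 20736 ≡ 59
H^16 ≡ 59^2 = 3481 ≡ 629
H^32 ≡ 629^2 = 395641 ≡ 639
H^64 ≡ 639^2 = 408321 ≡ 485
H^128 ≡ 485^2 = 235225 ≡ 648
H^256 ≡ 648^2 = 419904 ≡ 660
457 = 256 + 128 + 64 + 8 + 1, so H^457 ≡ 660·648·485·59·9 ≡ 72 (mod 713)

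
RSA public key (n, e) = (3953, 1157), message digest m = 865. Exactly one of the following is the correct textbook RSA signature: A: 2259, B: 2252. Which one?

Candidate A: 2259^2 = 5103081 ≡ 3711; 2259^4 ≡ 3711^2 = 13771521 ≡ 3222; 2259^8 ≡ 3222^2 = 10381284 ≡ 706; 2259^16 ≡ 706^2 = 498436 ≡ 358; 2259^32 ≡ 358^2 = 128164 ≡ 1668; 2259^64 ≡ 1668^2 = 2782224 ≡ 3265; 2259^128 ≡ 3265^2 = 10660225 ≡ 2937; 2259^256 ≡ 2937^2 = 8625969 ≡ 523; 2259^512 ≡ 523^2 = 273529 ≡ 772; 2259^1024 ≡ 772^2 = 595984 ≡ 3034; 1157 = 1024 + 128 + 4 + 1, so 2259^1157 ≡ 3034·2937·3222·2259 ≡ 1582 (mod 3953)
Candidate B: 2252^2 = 5071504 ≡ 3758; 2252^4 ≡ 3758^2 = 14122564 ≡ 2448; 2252^8 ≡ 2448^2 = 5992704 ≡ 3909; 2252^16 ≡ 3909^2 = 15280281 ≡ 1936; 2252^32 ≡ 1936^2 = 3748096 ≡ 652; 2252^64 ≡ 652^2 = 425104 ≡ 2133; 2252^128 ≡ 2133^2 = 4549689 ≡ 3739; 2252^256 ≡ 3739^2 = 13980121 ≡ 2313; 2252^512 ≡ 2313^2 = 5349969 ≡ 1560; 2252^1024 ≡ 1560^2 = 2433600 ≡ 2505; 1157 = 1024 + 128 + 4 + 1, so 2252^1157 ≡ 2505·3739·2448·2252 ≡ 865 (mod 3953)
  → matches m = 865

B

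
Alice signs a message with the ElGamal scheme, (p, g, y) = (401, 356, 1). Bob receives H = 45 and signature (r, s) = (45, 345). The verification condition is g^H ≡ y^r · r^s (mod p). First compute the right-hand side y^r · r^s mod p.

1^2 = 1
1^4 ≡ 1^2 = 1
1^8 ≡ 1^2 = 1
1^16 ≡ 1^2 = 1
1^32 ≡ 1^2 = 1
45 = 32 + 8 + 4 + 1, so 1^45 ≡ 1·1·1·1 ≡ 1 (mod 401)
45^2 = 2025 ≡ 20
45^4 ≡ 20^2 = 400
45^8 ≡ 400^2 = 160000 ≡ 1
45^16 ≡ 1^2 = 1
45^32 ≡ 1^2 = 1
45^64 ≡ 1^2 = 1
45^128 ≡ 1^2 = 1
45^256 ≡ 1^2 = 1
345 = 256 + 64 + 16 + 8 + 1, so 45^345 ≡ 1·1·1·1·45 ≡ 45 (mod 401)
y^r · r^s ≡ 1·45 = 45 ≡ 45 (mod 401)

45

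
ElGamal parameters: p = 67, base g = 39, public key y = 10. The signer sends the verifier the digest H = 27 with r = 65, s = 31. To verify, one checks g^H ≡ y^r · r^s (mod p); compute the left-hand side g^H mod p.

39^2 = 1521 ≡ 47
39^4 ≡ 47^2 = 2209 ≡ 65
39^8 ≡ 65^2 = 4225 ≡ 4
39^16 ≡ 4^2 = 16
27 = 16 + 8 + 2 + 1, so 39^27 ≡ 16·4·47·39 ≡ 62 (mod 67)

62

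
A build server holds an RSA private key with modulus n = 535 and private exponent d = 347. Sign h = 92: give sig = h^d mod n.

Squares mod 535: h^1≡92, h^2≡439, h^4≡121, h^8≡196, h^16≡431, h^32≡116, h^64≡81, h^128≡141, h^256≡86
347 = 256 + 64 + 16 + 8 + 2 + 1, so h^347 ≡ 86·81·431·196·439·92 ≡ 533 (mod 535)

533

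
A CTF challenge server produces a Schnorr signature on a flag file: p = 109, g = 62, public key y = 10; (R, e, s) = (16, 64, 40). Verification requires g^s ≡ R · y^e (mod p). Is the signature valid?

invalid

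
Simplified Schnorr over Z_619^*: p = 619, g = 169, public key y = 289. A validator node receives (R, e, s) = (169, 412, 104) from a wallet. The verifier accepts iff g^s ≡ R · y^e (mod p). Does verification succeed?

g^s mod p:
169^2 = 28561 ≡ 87
169^4 ≡ 87^2 = 7569 ≡ 141
169^8 ≡ 141^2 = 19881 ≡ 73
169^16 ≡ 73^2 = 5329 ≡ 377
169^32 ≡ 377^2 = 142129 ≡ 378
169^64 ≡ 378^2 = 142884 ≡ 514
104 = 64 + 32 + 8, so 169^104 ≡ 514·378·73 ≡ 169 (mod 619)
R · y^e mod p:
289^2 = 83521 ≡ 575
289^4 ≡ 575^2 = 330625 ≡ 79
289^8 ≡ 79^2 = 6241 ≡ 51
289^16 ≡ 51^2 = 2601 ≡ 125
289^32 ≡ 125^2 = 15625 ≡ 150
289^64 ≡ 150^2 = 22500 ≡ 216
289^128 ≡ 216^2 = 46656 ≡ 231
289^256 ≡ 231^2 = 53361 ≡ 127
412 = 256 + 128 + 16 + 8 + 4, so 289^412 ≡ 127·231·125·51·79 ≡ 1 (mod 619)
169·1 = 169 ≡ 169 (mod 619)
169 ≡ 169 (mod 619); signature holds.

passes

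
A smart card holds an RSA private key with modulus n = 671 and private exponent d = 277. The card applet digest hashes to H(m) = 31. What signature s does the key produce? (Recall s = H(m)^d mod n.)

(H(m))^2 ≡ 31^2 = 961 ≡ 290
(H(m))^4 ≡ 290^2 = 84100 ≡ 225
(H(m))^8 ≡ 225^2 = 50625 ≡ 300
(H(m))^16 ≡ 300^2 = 90000 ≡ 86
(H(m))^32 ≡ 86^2 = 7396 ≡ 15
(H(m))^64 ≡ 15^2 = 225
(H(m))^128 ≡ 225^2 = 50625 ≡ 300
(H(m))^256 ≡ 300^2 = 90000 ≡ 86
277 = 256 + 16 + 4 + 1, so (H(m))^277 ≡ 86·86·225·31 ≡ 620 (mod 671)

620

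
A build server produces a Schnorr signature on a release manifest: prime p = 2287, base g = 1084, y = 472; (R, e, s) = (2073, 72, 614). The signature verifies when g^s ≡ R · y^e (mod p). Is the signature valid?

valid

g^s mod p:
1084^2 = 1175056 ≡ 1825
1084^4 ≡ 1825^2 = 3330625 ≡ 753
1084^8 ≡ 753^2 = 567009 ≡ 2120
1084^16 ≡ 2120^2 = 4494400 ≡ 445
1084^32 ≡ 445^2 = 198025 ≡ 1343
1084^64 ≡ 1343^2 = 1803649 ≡ 1493
1084^128 ≡ 1493^2 = 2229049 ≡ 1511
1084^256 ≡ 1511^2 = 2283121 ≡ 695
1084^512 ≡ 695^2 = 483025 ≡ 468
614 = 512 + 64 + 32 + 4 + 2, so 1084^614 ≡ 468·1493·1343·753·1825 ≡ 1384 (mod 2287)
R · y^e mod p:
472^2 = 222784 ≡ 945
472^4 ≡ 945^2 = 893025 ≡ 1095
472^8 ≡ 1095^2 = 1199025 ≡ 637
472^16 ≡ 637^2 = 405769 ≡ 970
472^32 ≡ 970^2 = 940900 ≡ 943
472^64 ≡ 943^2 = 889249 ≡ 1893
72 = 64 + 8, so 472^72 ≡ 1893·637 ≡ 592 (mod 2287)
2073·592 = 1227216 ≡ 1384 (mod 2287)
1384 ≡ 1384 (mod 2287); signature holds.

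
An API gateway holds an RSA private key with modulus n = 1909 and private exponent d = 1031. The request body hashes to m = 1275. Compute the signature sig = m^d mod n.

44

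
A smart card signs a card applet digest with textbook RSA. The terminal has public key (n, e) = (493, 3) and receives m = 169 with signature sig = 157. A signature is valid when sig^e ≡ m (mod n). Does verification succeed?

fails

sig^2 ≡ 157^2 = 24649 ≡ 492
3 = 2 + 1, so sig^3 ≡ 492·157 ≡ 336 (mod 493)
sig^3 mod 493 = 336, but m = 169.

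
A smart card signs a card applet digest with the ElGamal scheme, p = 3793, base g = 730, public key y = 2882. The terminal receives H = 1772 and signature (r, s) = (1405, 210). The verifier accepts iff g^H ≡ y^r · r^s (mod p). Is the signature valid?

Left side g^H mod p:
Squares mod 3793: 730^1≡730, 730^2≡1880, 730^4≡3117, 730^8≡1816, 730^16≡1739, 730^32≡1100, 730^64≡33, 730^128≡1089, 730^256≡2505, 730^512≡1403, 730^1024≡3635
1772 = 1024 + 512 + 128 + 64 + 32 + 8 + 4, so 730^1772 ≡ 3635·1403·1089·33·1100·1816·3117 ≡ 948 (mod 3793)
Right side y^r · r^s mod p:
Squares mod 3793: 2882^1≡2882, 2882^2≡3047, 2882^4≡2738, 2882^8≡1676, 2882^16≡2156, 2882^32≡1911, 2882^64≡3055, 2882^128≡2245, 2882^256≡2921, 2882^512≡1784, 2882^1024≡329
1405 = 1024 + 256 + 64 + 32 + 16 + 8 + 4 + 1, so 2882^1405 ≡ 329·2921·3055·1911·2156·1676·2738·2882 ≡ 2209 (mod 3793)
Squares mod 3793: 1405^1≡1405, 1405^2≡1665, 1405^4≡3335, 1405^8≡1149, 1405^16≡237, 1405^32≡3067, 1405^64≡3642, 1405^128≡43
210 = 128 + 64 + 16 + 2, so 1405^210 ≡ 43·3642·237·1665 ≡ 1235 (mod 3793)
2209·1235 = 2728115 ≡ 948 (mod 3793)
948 ≡ 948 (mod 3793), so the signature is genuine.

valid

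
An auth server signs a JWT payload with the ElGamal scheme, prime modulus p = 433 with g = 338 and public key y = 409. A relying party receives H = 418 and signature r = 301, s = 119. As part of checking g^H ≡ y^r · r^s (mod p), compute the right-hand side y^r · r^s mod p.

409^2 = 167281 ≡ 143
409^4 ≡ 143^2 = 20449 ≡ 98
409^8 ≡ 98^2 = 9604 ≡ 78
409^16 ≡ 78^2 = 6084 ≡ 22
409^32 ≡ 22^2 = 484 ≡ 51
409^64 ≡ 51^2 = 2601 ≡ 3
409^128 ≡ 3^2 = 9
409^256 ≡ 9^2 = 81
301 = 256 + 32 + 8 + 4 + 1, so 409^301 ≡ 81·51·78·98·409 ≡ 215 (mod 433)
301^2 = 90601 ≡ 104
301^4 ≡ 104^2 = 10816 ≡ 424
301^8 ≡ 424^2 = 179776 ≡ 81
301^16 ≡ 81^2 = 6561 ≡ 66
301^32 ≡ 66^2 = 4356 ≡ 26
301^64 ≡ 26^2 = 676 ≡ 243
119 = 64 + 32 + 16 + 4 + 2 + 1, so 301^119 ≡ 243·26·66·424·104·301 ≡ 24 (mod 433)
y^r · r^s ≡ 215·24 = 5160 ≡ 397 (mod 433)

397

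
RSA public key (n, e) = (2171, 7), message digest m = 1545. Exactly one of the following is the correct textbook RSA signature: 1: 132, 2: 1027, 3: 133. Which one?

1

Candidate 1: Squares mod 2171: 132^1≡132, 132^2≡56, 132^4≡965; 7 = 4 + 2 + 1, so 132^7 ≡ 965·56·132 ≡ 1545 (mod 2171)
  → matches m = 1545
Candidate 2: Squares mod 2171: 1027^1≡1027, 1027^2≡1794, 1027^4≡1014; 7 = 4 + 2 + 1, so 1027^7 ≡ 1014·1794·1027 ≡ 1963 (mod 2171)
Candidate 3: Squares mod 2171: 133^1≡133, 133^2≡321, 133^4≡1004; 7 = 4 + 2 + 1, so 133^7 ≡ 1004·321·133 ≡ 1719 (mod 2171)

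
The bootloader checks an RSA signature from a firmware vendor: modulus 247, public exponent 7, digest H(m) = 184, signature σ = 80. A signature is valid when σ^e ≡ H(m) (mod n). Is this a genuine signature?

forged

σ^2 ≡ 80^2 = 6400 ≡ 225
σ^4 ≡ 225^2 = 50625 ≡ 237
7 = 4 + 2 + 1, so σ^7 ≡ 237·225·80 ≡ 63 (mod 247)
63 ≠ 184, so verification fails.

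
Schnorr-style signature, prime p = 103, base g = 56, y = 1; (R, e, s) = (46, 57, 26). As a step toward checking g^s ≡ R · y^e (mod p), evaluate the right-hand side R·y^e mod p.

1^2 = 1
1^4 ≡ 1^2 = 1
1^8 ≡ 1^2 = 1
1^16 ≡ 1^2 = 1
1^32 ≡ 1^2 = 1
57 = 32 + 16 + 8 + 1, so 1^57 ≡ 1·1·1·1 ≡ 1 (mod 103)
R · y^e ≡ 46·1 = 46 ≡ 46 (mod 103)

46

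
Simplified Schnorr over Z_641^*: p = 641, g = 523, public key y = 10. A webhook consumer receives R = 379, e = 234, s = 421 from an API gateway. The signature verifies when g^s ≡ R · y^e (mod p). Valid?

yes

g^s mod p:
523^2 = 273529 ≡ 463
523^4 ≡ 463^2 = 214369 ≡ 275
523^8 ≡ 275^2 = 75625 ≡ 628
523^16 ≡ 628^2 = 394384 ≡ 169
523^32 ≡ 169^2 = 28561 ≡ 357
523^64 ≡ 357^2 = 127449 ≡ 531
523^128 ≡ 531^2 = 281961 ≡ 562
523^256 ≡ 562^2 = 315844 ≡ 472
421 = 256 + 128 + 32 + 4 + 1, so 523^421 ≡ 472·562·357·275·523 ≡ 295 (mod 641)
R · y^e mod p:
10^2 = 100
10^4 ≡ 100^2 = 10000 ≡ 385
10^8 ≡ 385^2 = 148225 ≡ 154
10^16 ≡ 154^2 = 23716 ≡ 640
10^32 ≡ 640^2 = 409600 ≡ 1
10^64 ≡ 1^2 = 1
10^128 ≡ 1^2 = 1
234 = 128 + 64 + 32 + 8 + 2, so 10^234 ≡ 1·1·1·154·100 ≡ 16 (mod 641)
379·16 = 6064 ≡ 295 (mod 641)
295 ≡ 295 (mod 641); signature holds.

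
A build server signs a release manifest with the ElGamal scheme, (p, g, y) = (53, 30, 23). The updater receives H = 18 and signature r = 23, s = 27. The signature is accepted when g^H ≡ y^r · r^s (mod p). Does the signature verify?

Left side g^H mod p:
Squares mod 53: 30^1≡30, 30^2≡52, 30^4≡1, 30^8≡1, 30^16≡1
18 = 16 + 2, so 30^18 ≡ 1·52 ≡ 52 (mod 53)
Right side y^r · r^s mod p:
Squares mod 53: 23^1≡23, 23^2≡52, 23^4≡1, 23^8≡1, 23^16≡1
23 = 16 + 4 + 2 + 1, so 23^23 ≡ 1·1·52·23 ≡ 30 (mod 53)
Squares mod 53: 23^1≡23, 23^2≡52, 23^4≡1, 23^8≡1, 23^16≡1
27 = 16 + 8 + 2 + 1, so 23^27 ≡ 1·1·52·23 ≡ 30 (mod 53)
30·30 = 900 ≡ 52 (mod 53)
52 ≡ 52 (mod 53), so the signature is genuine.

verifies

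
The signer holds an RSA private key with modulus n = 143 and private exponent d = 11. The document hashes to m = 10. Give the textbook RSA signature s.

43

m^2 ≡ 10^2 = 100
m^4 ≡ 100^2 = 10000 ≡ 133
m^8 ≡ 133^2 = 17689 ≡ 100
11 = 8 + 2 + 1, so m^11 ≡ 100·100·10 ≡ 43 (mod 143)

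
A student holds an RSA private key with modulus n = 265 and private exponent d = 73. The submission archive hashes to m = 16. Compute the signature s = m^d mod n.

201

m^2 ≡ 16^2 = 256
m^4 ≡ 256^2 = 65536 ≡ 81
m^8 ≡ 81^2 = 6561 ≡ 201
m^16 ≡ 201^2 = 40401 ≡ 121
m^32 ≡ 121^2 = 14641 ≡ 66
m^64 ≡ 66^2 = 4356 ≡ 116
73 = 64 + 8 + 1, so m^73 ≡ 116·201·16 ≡ 201 (mod 265)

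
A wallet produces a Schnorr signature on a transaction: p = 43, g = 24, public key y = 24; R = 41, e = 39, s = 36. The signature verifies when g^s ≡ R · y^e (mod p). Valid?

g^s mod p:
24^2 = 576 ≡ 17
24^4 ≡ 17^2 = 289 ≡ 31
24^8 ≡ 31^2 = 961 ≡ 15
24^16 ≡ 15^2 = 225 ≡ 10
24^32 ≡ 10^2 = 100 ≡ 14
36 = 32 + 4, so 24^36 ≡ 14·31 ≡ 4 (mod 43)
R · y^e mod p:
24^2 = 576 ≡ 17
24^4 ≡ 17^2 = 289 ≡ 31
24^8 ≡ 31^2 = 961 ≡ 15
24^16 ≡ 15^2 = 225 ≡ 10
24^32 ≡ 10^2 = 100 ≡ 14
39 = 32 + 4 + 2 + 1, so 24^39 ≡ 14·31·17·24 ≡ 41 (mod 43)
41·41 = 1681 ≡ 4 (mod 43)
4 ≡ 4 (mod 43); signature holds.

yes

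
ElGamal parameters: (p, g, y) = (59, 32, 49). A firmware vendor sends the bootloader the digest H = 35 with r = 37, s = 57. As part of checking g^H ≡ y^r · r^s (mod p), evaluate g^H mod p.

32^2 = 1024 ≡ 21
32^4 ≡ 21^2 = 441 ≡ 28
32^8 ≡ 28^2 = 784 ≡ 17
32^16 ≡ 17^2 = 289 ≡ 53
32^32 ≡ 53^2 = 2809 ≡ 36
35 = 32 + 2 + 1, so 32^35 ≡ 36·21·32 ≡ 2 (mod 59)

2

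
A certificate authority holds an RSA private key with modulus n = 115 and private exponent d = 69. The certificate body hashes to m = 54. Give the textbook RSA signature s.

m^2 ≡ 54^2 = 2916 ≡ 41
m^4 ≡ 41^2 = 1681 ≡ 71
m^8 ≡ 71^2 = 5041 ≡ 96
m^16 ≡ 96^2 = 9216 ≡ 16
m^32 ≡ 16^2 = 256 ≡ 26
m^64 ≡ 26^2 = 676 ≡ 101
69 = 64 + 4 + 1, so m^69 ≡ 101·71·54 ≡ 29 (mod 115)

29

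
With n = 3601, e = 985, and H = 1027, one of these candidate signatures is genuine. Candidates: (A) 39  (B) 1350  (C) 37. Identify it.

A

Candidate A: Squares mod 3601: 39^1≡39, 39^2≡1521, 39^4≡1599, 39^8≡91, 39^16≡1079, 39^32≡1118, 39^64≡377, 39^128≡1690, 39^256≡507, 39^512≡1378; 985 = 512 + 256 + 128 + 64 + 16 + 8 + 1, so 39^985 ≡ 1378·507·1690·377·1079·91·39 ≡ 1027 (mod 3601)
  → matches H = 1027
Candidate B: Squares mod 3601: 1350^1≡1350, 1350^2≡394, 1350^4≡393, 1350^8≡3207, 1350^16≡393, 1350^32≡3207, 1350^64≡393, 1350^128≡3207, 1350^256≡393, 1350^512≡3207; 985 = 512 + 256 + 128 + 64 + 16 + 8 + 1, so 1350^985 ≡ 3207·393·3207·393·393·3207·1350 ≡ 1350 (mod 3601)
Candidate C: Squares mod 3601: 37^1≡37, 37^2≡1369, 37^4≡1641, 37^8≡2934, 37^16≡1966, 37^32≡1283, 37^64≡432, 37^128≡2973, 37^256≡1875, 37^512≡1049; 985 = 512 + 256 + 128 + 64 + 16 + 8 + 1, so 37^985 ≡ 1049·1875·2973·432·1966·2934·37 ≡ 1857 (mod 3601)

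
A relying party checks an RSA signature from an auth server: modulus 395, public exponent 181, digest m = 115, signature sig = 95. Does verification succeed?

passes

sig^2 ≡ 95^2 = 9025 ≡ 335
sig^4 ≡ 335^2 = 112225 ≡ 45
sig^8 ≡ 45^2 = 2025 ≡ 50
sig^16 ≡ 50^2 = 2500 ≡ 130
sig^32 ≡ 130^2 = 16900 ≡ 310
sig^64 ≡ 310^2 = 96100 ≡ 115
sig^128 ≡ 115^2 = 13225 ≡ 190
181 = 128 + 32 + 16 + 4 + 1, so sig^181 ≡ 190·310·130·45·95 ≡ 115 (mod 395)
115 = m, so the signature checks out.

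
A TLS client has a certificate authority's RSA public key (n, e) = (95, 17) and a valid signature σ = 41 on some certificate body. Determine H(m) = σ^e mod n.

51

σ^2 ≡ 41^2 = 1681 ≡ 66
σ^4 ≡ 66^2 = 4356 ≡ 81
σ^8 ≡ 81^2 = 6561 ≡ 6
σ^16 ≡ 6^2 = 36
17 = 16 + 1, so σ^17 ≡ 36·41 ≡ 51 (mod 95)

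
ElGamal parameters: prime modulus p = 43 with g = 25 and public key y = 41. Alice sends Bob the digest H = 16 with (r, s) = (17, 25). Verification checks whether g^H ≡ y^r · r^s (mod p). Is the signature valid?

valid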